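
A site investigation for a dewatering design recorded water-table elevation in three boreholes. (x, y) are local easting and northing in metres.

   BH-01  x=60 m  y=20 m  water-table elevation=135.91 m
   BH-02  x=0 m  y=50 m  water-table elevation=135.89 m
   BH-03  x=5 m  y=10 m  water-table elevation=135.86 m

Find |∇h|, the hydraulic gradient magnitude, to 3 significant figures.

0.00113

Taking BH-01 as reference: BH-02−BH-01 = (-60, 30, -0.02); BH-03−BH-01 = (-55, -10, -0.05).
Determinant of the coordinate differences = (-60)·(-10) − (-55)·30 = 2250.
∂h/∂x = [(-0.02)·(-10) − (-0.05)·30] / 2250 = +0.0007556
∂h/∂y = [(-60)·(-0.05) − (-55)·(-0.02)] / 2250 = +0.0008444
|∇h| = √(0.0007556² + 0.0008444²) = 0.001133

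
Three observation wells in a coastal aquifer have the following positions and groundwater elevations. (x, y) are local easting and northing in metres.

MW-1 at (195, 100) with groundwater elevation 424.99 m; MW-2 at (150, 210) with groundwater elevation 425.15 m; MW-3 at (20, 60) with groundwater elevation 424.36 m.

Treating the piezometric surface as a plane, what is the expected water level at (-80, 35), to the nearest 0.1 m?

424.0 m

With h = a·x + b·y + c and MW-1 as origin, the differences give:
  (-45)·a + 110·b = +0.16
  (-175)·a + (-40)·b = -0.63
Eliminate b (×(-40) and ×110, subtract): 21050·a = 62.900 → a = ∂h/∂x = +0.002988
Back-substitute: b = ∂h/∂y = +0.002677.
h(-80, 35) = 424.99 + (+0.002988)·(-275) + (+0.002677)·(-65) = 424.99 -0.822 -0.174 = 423.994 m.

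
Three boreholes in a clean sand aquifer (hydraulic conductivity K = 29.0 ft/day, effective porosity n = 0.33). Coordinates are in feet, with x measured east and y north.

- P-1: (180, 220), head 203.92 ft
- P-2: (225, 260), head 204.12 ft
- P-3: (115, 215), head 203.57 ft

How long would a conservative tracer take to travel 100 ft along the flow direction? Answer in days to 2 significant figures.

200 days

Taking P-1 as reference: P-2−P-1 = (45, 40, +0.20); P-3−P-1 = (-65, -5, -0.35).
Solve a·Δx + b·Δy = Δh: det = 45·(-5) − (-65)·40 = 2375.
∂h/∂x = [(+0.20)·(-5) − (-0.35)·40] / 2375 = +0.005474
∂h/∂y = [45·(-0.35) − (-65)·(+0.20)] / 2375 = -0.001158
|∇h| = √(0.005474² + -0.001158²) = 0.005595
Seepage velocity v = K·i/n = 29.0 × 0.005595 / 0.33 = 0.4917 ft/day.
t = 100 / 0.4917 = 203.4 days.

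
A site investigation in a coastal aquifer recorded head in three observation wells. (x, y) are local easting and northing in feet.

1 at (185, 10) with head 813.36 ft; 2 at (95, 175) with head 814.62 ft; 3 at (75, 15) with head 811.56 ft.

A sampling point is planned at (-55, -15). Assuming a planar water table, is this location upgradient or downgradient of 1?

downgradient

With h = a·x + b·y + c and 1 as origin, the differences give:
  (-90)·a + 165·b = +1.26
  (-110)·a + 5·b = -1.80
Eliminate b (×5 and ×165, subtract): 17700·a = 303.300 → a = ∂h/∂x = +0.01714
Back-substitute: b = ∂h/∂y = +0.01698.
Head at (-55, -15) = 813.36 + (+0.01714)·(-240) + (+0.01698)·(-25) = 808.82 ft.
That is lower than the 813.36 ft at 1, so the point is downgradient.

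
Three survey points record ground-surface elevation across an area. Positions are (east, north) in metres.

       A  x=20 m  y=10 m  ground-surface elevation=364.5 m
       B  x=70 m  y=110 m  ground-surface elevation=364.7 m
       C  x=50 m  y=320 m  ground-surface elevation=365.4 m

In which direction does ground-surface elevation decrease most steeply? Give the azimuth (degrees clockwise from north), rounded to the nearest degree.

144°

Taking A as reference: B−A = (50, 100, +0.2); C−A = (30, 310, +0.9).
Determinant of the coordinate differences = 50·310 − 30·100 = 12500.
∂z/∂x = [(+0.2)·310 − (+0.9)·100] / 12500 = -0.002240
∂z/∂y = [50·(+0.9) − 30·(+0.2)] / 12500 = +0.003120
Steepest decrease is along −∇f: components (+0.002240 E, -0.003120 N).
Azimuth = atan2(+0.002240, -0.003120) = 144.3° ≈ 144°.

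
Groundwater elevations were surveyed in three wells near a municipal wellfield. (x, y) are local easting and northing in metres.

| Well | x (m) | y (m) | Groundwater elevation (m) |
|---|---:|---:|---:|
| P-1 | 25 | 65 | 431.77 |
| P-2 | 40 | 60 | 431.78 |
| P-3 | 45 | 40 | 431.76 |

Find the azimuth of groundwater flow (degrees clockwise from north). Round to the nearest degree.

With h = a·x + b·y + c and P-1 as origin, the differences give:
  15·a + (-5)·b = +0.01
  20·a + (-25)·b = -0.01
Eliminate b (×(-25) and ×(-5), subtract): -275·a = -0.300 → a = ∂h/∂x = +0.001091
Back-substitute: b = ∂h/∂y = +0.001273.
Flow direction (−∇h) has components (-0.001091 E, -0.001273 N).
Azimuth = atan2(E, N) = atan2(-0.001091, -0.001273) = 220.6° ≈ 221°.

221°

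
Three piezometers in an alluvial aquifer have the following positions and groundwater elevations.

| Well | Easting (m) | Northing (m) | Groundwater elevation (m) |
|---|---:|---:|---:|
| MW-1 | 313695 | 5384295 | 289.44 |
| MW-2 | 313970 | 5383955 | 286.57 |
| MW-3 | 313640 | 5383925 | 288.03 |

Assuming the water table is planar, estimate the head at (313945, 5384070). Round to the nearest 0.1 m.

287.2 m

Taking MW-1 as reference: MW-2−MW-1 = (275, -340, -2.87); MW-3−MW-1 = (-55, -370, -1.41).
Solve a·Δx + b·Δy = Δh: det = 275·(-370) − (-55)·(-340) = -120450.
∂h/∂x = [(-2.87)·(-370) − (-1.41)·(-340)] / -120450 = -0.004836
∂h/∂y = [275·(-1.41) − (-55)·(-2.87)] / -120450 = +0.004530
h(313945, 5384070) = 289.44 + (-0.004836)·(250) + (+0.004530)·(-225) = 289.44 -1.209 -1.019 = 287.212 m.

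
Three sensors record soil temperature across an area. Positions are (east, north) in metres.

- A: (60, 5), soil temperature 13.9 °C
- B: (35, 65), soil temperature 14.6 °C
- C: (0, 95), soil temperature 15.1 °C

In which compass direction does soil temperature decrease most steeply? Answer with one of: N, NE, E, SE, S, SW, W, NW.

SE

Three-point gradient (reference A): Δ to B = (-25, 60, +0.7), Δ to C = (-60, 90, +1.2).
∂T/∂x = -0.006667, ∂T/∂y = +0.008889 (det = 1350).
Steepest decrease is along −∇f = (+0.006667 E, -0.008889 N) → southeast.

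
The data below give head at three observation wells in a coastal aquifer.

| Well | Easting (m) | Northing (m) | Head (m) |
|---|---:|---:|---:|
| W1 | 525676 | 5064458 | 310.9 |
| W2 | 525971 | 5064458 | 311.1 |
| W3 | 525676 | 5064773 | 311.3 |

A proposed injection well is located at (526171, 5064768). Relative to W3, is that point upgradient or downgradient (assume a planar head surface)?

upgradient

∂h/∂x = (311.1 − 310.9) / (525971 − 525676) = +0.0006780
∂h/∂y = (311.3 − 310.9) / (5064773 − 5064458) = +0.001270
Head at (526171, 5064768) = 310.9 + (+0.0006780)·(495) + (+0.001270)·(310) = 311.63 m.
That is higher than the 311.3 m at W3, so the point is upgradient.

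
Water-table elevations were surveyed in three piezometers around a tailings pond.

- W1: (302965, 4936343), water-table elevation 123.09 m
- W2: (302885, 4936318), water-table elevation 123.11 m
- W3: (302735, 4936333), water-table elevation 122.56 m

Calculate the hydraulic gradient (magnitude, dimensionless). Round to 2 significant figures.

0.0099

With h = a·x + b·y + c and W1 as origin, the differences give:
  (-80)·a + (-25)·b = +0.02
  (-230)·a + (-10)·b = -0.53
Eliminate b (×(-10) and ×(-25), subtract): -4950·a = -13.450 → a = ∂h/∂x = +0.002717
Back-substitute: b = ∂h/∂y = -0.009495.
|∇h| = √(0.002717² + -0.009495²) = 0.009876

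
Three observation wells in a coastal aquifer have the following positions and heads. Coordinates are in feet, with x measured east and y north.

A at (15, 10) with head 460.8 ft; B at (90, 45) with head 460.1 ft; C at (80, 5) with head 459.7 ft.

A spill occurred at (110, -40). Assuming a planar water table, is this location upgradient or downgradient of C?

downgradient

Differences from A: to B (Δx, Δy, Δh) = (75, 35, -0.7); to C = (65, -5, -1.1).
Solve a·Δx + b·Δy = Δh: det = 75·(-5) − 65·35 = -2650.
∂h/∂x = [(-0.7)·(-5) − (-1.1)·35] / -2650 = -0.01585
∂h/∂y = [75·(-1.1) − 65·(-0.7)] / -2650 = +0.01396
Head at (110, -40) = 460.8 + (-0.01585)·(95) + (+0.01396)·(-50) = 458.60 ft.
That is lower than the 459.7 ft at C, so the point is downgradient.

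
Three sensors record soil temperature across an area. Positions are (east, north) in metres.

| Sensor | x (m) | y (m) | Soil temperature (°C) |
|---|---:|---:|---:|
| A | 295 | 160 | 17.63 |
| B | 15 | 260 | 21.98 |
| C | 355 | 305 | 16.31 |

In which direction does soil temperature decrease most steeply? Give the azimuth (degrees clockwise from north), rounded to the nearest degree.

With T = a·x + b·y + c and A as origin, the differences give:
  (-280)·a + 100·b = +4.35
  60·a + 145·b = -1.32
Eliminate b (×145 and ×100, subtract): -46600·a = 762.750 → a = ∂T/∂x = -0.01637
Back-substitute: b = ∂T/∂y = -0.002330.
Steepest decrease is along −∇f: components (+0.01637 E, +0.002330 N).
Azimuth = atan2(+0.01637, +0.002330) = 81.9° ≈ 082°.

082°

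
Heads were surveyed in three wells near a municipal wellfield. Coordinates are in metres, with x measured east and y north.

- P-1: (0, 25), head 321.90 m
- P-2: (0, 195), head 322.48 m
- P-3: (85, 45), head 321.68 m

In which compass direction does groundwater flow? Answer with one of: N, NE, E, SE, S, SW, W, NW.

Taking P-1 as reference: P-2−P-1 = (0, 170, +0.58); P-3−P-1 = (85, 20, -0.22).
Solve a·Δx + b·Δy = Δh: det = 0·20 − 85·170 = -14450.
∂h/∂x = [(+0.58)·20 − (-0.22)·170] / -14450 = -0.003391
∂h/∂y = [0·(-0.22) − 85·(+0.58)] / -14450 = +0.003412
Flow = −∇h = (+0.003391 east, -0.003412 north), which points southeast.

SE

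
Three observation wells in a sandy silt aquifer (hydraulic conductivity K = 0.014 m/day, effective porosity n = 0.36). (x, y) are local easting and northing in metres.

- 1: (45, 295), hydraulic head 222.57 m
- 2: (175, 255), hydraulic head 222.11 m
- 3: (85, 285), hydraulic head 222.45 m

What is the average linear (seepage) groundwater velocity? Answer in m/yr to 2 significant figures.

0.13 m/yr

Three-point gradient (reference 1): Δ to 2 = (130, -40, -0.46), Δ to 3 = (40, -10, -0.12).
∂h/∂x = -0.0006667, ∂h/∂y = +0.009333 (det = 300).
|∇h| = √(-0.0006667² + 0.009333²) = 0.009357
Seepage velocity v = K·i/n = 0.014 × 0.009357 / 0.36 = 0.0003639 m/day = 0.1329 m/yr.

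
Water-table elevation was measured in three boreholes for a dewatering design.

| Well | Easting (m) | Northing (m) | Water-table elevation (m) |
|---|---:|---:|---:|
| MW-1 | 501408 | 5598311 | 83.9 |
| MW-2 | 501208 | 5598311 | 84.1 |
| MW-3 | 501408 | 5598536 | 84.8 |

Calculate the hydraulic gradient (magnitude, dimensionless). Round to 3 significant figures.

0.00412

∂h/∂x = (84.1 − 83.9) / (501208 − 501408) = -0.0010000
∂h/∂y = (84.8 − 83.9) / (5598536 − 5598311) = +0.004000
|∇h| = √(-0.0010000² + 0.004000²) = 0.004123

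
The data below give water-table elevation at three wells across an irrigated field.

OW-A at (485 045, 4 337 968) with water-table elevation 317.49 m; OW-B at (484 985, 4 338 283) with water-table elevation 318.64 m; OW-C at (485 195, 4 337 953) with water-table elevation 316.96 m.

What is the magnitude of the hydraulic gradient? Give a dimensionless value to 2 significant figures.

0.0044

With h = a·x + b·y + c and OW-A as origin, the differences give:
  (-60)·a + 315·b = +1.15
  150·a + (-15)·b = -0.53
Eliminate b (×(-15) and ×315, subtract): -46350·a = 149.700 → a = ∂h/∂x = -0.003230
Back-substitute: b = ∂h/∂y = +0.003036.
|∇h| = √(-0.003230² + 0.003036²) = 0.004433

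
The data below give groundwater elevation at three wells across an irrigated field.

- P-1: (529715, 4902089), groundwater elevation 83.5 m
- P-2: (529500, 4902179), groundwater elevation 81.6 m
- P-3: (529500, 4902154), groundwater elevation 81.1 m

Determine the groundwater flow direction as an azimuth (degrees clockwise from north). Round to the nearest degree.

With h = a·x + b·y + c and P-1 as origin, the differences give:
  (-215)·a + 90·b = -1.9
  (-215)·a + 65·b = -2.4
Eliminate b (×65 and ×90, subtract): 5375·a = 92.50 → a = ∂h/∂x = +0.01721
Back-substitute: b = ∂h/∂y = +0.02000.
Flow direction (−∇h) has components (-0.01721 E, -0.02000 N).
Azimuth = atan2(E, N) = atan2(-0.01721, -0.02000) = 220.7° ≈ 221°.

221°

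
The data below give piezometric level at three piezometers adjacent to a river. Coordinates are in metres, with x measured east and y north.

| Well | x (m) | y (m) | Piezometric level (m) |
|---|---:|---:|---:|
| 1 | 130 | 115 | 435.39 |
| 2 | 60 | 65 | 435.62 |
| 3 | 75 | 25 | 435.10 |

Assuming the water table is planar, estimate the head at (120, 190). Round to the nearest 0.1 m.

Taking 1 as reference: 2−1 = (-70, -50, +0.23); 3−1 = (-55, -90, -0.29).
Solve a·Δx + b·Δy = Δh: det = (-70)·(-90) − (-55)·(-50) = 3550.
∂h/∂x = [(+0.23)·(-90) − (-0.29)·(-50)] / 3550 = -0.009915
∂h/∂y = [(-70)·(-0.29) − (-55)·(+0.23)] / 3550 = +0.009282
h(120, 190) = 435.39 + (-0.009915)·(-10) + (+0.009282)·(75) = 435.39 +0.099 +0.696 = 436.185 m.

436.2 m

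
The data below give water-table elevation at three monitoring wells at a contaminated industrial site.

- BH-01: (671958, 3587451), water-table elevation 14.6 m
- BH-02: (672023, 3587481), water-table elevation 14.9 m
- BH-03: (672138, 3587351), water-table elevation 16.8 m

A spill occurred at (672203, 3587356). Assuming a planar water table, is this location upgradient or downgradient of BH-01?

upgradient

Taking BH-01 as reference: BH-02−BH-01 = (65, 30, +0.3); BH-03−BH-01 = (180, -100, +2.2).
Solve a·Δx + b·Δy = Δh: det = 65·(-100) − 180·30 = -11900.
∂h/∂x = [(+0.3)·(-100) − (+2.2)·30] / -11900 = +0.008067
∂h/∂y = [65·(+2.2) − 180·(+0.3)] / -11900 = -0.007479
Head at (672203, 3587356) = 14.6 + (+0.008067)·(245) + (-0.007479)·(-95) = 17.29 m.
That is higher than the 14.6 m at BH-01, so the point is upgradient.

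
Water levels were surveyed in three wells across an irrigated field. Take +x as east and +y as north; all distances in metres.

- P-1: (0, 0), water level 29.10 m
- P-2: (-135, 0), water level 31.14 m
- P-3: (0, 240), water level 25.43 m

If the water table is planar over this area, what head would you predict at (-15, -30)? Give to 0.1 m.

∂h/∂x = (31.14 − 29.10) / (-135 − 0) = -0.01511
∂h/∂y = (25.43 − 29.10) / (240 − 0) = -0.01529
h(-15, -30) = 29.10 + (-0.01511)·(-15) + (-0.01529)·(-30) = 29.10 +0.227 +0.459 = 29.785 m.

29.8 m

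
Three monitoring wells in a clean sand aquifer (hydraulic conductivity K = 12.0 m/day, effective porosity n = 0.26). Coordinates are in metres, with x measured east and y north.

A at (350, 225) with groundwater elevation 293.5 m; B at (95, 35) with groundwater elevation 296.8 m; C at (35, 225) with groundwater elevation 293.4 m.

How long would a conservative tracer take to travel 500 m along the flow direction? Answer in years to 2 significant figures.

Taking A as reference: B−A = (-255, -190, +3.3); C−A = (-315, 0, -0.1).
Determinant of the coordinate differences = (-255)·0 − (-315)·(-190) = -59850.
∂h/∂x = [(+3.3)·0 − (-0.1)·(-190)] / -59850 = +0.0003175
∂h/∂y = [(-255)·(-0.1) − (-315)·(+3.3)] / -59850 = -0.01779
|∇h| = √(0.0003175² + -0.01779²) = 0.01779
Seepage velocity v = K·i/n = 12.0 × 0.01779 / 0.26 = 0.8211 m/day.
t = 500 / 0.8211 = 608.9 days = 1.67 years.

1.7 years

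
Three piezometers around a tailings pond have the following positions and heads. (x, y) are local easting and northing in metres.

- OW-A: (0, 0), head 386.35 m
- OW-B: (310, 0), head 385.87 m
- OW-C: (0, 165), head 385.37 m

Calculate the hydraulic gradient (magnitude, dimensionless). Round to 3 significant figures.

0.00614

∂h/∂x = (385.87 − 386.35) / (310 − 0) = -0.001548
∂h/∂y = (385.37 − 386.35) / (165 − 0) = -0.005939
|∇h| = √(-0.001548² + -0.005939²) = 0.006137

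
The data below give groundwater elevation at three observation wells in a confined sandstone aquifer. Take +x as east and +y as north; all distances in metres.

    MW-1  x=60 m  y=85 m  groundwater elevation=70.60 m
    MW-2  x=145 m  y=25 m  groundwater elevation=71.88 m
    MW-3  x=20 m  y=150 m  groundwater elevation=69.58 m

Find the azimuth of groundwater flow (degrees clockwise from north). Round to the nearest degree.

Taking MW-1 as reference: MW-2−MW-1 = (85, -60, +1.28); MW-3−MW-1 = (-40, 65, -1.02).
Solve a·Δx + b·Δy = Δh: det = 85·65 − (-40)·(-60) = 3125.
∂h/∂x = [(+1.28)·65 − (-1.02)·(-60)] / 3125 = +0.007040
∂h/∂y = [85·(-1.02) − (-40)·(+1.28)] / 3125 = -0.01136
Flow direction (−∇h) has components (-0.007040 E, +0.01136 N).
Azimuth = atan2(E, N) = atan2(-0.007040, +0.01136) = 328.2° ≈ 328°.

328°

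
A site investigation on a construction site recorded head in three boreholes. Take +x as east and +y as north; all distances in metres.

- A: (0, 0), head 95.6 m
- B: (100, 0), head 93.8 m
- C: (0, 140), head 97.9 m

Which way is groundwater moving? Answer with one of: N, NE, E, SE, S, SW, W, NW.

∂h/∂x = (93.8 − 95.6) / (100 − 0) = -0.01800
∂h/∂y = (97.9 − 95.6) / (140 − 0) = +0.01643
Flow = −∇h = (+0.01800 east, -0.01643 north), which points southeast.

SE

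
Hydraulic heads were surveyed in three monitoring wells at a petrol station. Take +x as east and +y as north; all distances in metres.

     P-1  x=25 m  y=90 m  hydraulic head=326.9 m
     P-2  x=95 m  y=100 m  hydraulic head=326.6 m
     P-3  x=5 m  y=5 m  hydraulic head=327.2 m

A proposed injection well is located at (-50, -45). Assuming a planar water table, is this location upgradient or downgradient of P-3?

upgradient

With h = a·x + b·y + c and P-1 as origin, the differences give:
  70·a + 10·b = -0.3
  (-20)·a + (-85)·b = +0.3
Eliminate b (×(-85) and ×10, subtract): -5750·a = 22.50 → a = ∂h/∂x = -0.003913
Back-substitute: b = ∂h/∂y = -0.002609.
Head at (-50, -45) = 326.9 + (-0.003913)·(-75) + (-0.002609)·(-135) = 327.55 m.
That is higher than the 327.2 m at P-3, so the point is upgradient.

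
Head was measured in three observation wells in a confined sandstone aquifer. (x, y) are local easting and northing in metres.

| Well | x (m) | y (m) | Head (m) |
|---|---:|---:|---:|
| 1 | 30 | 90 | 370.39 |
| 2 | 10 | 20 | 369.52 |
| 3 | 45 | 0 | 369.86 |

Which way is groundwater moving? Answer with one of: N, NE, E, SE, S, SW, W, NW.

SW

Taking 1 as reference: 2−1 = (-20, -70, -0.87); 3−1 = (15, -90, -0.53).
Determinant of the coordinate differences = (-20)·(-90) − 15·(-70) = 2850.
∂h/∂x = [(-0.87)·(-90) − (-0.53)·(-70)] / 2850 = +0.01446
∂h/∂y = [(-20)·(-0.53) − 15·(-0.87)] / 2850 = +0.008298
Flow = −∇h = (-0.01446 east, -0.008298 north), which points southwest.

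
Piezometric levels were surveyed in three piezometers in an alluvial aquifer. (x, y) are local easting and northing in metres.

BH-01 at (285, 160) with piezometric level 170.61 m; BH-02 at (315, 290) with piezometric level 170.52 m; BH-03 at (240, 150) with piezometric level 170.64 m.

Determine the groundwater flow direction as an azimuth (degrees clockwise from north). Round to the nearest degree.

044°

With h = a·x + b·y + c and BH-01 as origin, the differences give:
  30·a + 130·b = -0.09
  (-45)·a + (-10)·b = +0.03
Eliminate b (×(-10) and ×130, subtract): 5550·a = -3.000 → a = ∂h/∂x = -0.0005405
Back-substitute: b = ∂h/∂y = -0.0005676.
Flow direction (−∇h) has components (+0.0005405 E, +0.0005676 N).
Azimuth = atan2(E, N) = atan2(+0.0005405, +0.0005676) = 43.6° ≈ 044°.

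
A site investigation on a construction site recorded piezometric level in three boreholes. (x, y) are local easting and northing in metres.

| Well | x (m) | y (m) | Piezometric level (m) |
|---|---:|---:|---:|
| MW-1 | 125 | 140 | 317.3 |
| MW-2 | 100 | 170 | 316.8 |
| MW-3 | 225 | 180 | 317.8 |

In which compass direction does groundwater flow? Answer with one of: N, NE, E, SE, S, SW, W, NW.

Taking MW-1 as reference: MW-2−MW-1 = (-25, 30, -0.5); MW-3−MW-1 = (100, 40, +0.5).
Solve a·Δx + b·Δy = Δh: det = (-25)·40 − 100·30 = -4000.
∂h/∂x = [(-0.5)·40 − (+0.5)·30] / -4000 = +0.008750
∂h/∂y = [(-25)·(+0.5) − 100·(-0.5)] / -4000 = -0.009375
Flow = −∇h = (-0.008750 east, +0.009375 north), which points northwest.

NW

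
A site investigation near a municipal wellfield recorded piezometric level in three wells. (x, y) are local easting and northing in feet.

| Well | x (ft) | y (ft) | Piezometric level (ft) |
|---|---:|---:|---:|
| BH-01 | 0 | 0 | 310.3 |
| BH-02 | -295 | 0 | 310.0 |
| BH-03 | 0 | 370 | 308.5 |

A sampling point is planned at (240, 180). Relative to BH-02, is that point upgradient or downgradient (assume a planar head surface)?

downgradient

∂h/∂x = (310.0 − 310.3) / (-295 − 0) = +0.001017
∂h/∂y = (308.5 − 310.3) / (370 − 0) = -0.004865
Head at (240, 180) = 310.3 + (+0.001017)·(240) + (-0.004865)·(180) = 309.67 ft.
That is lower than the 310.0 ft at BH-02, so the point is downgradient.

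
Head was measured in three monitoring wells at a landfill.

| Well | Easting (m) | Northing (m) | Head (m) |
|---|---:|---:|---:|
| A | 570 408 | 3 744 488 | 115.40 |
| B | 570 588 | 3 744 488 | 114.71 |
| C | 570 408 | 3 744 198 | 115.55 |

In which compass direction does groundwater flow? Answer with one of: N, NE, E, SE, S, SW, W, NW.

E

∂h/∂x = (114.71 − 115.40) / (570588 − 570408) = -0.003833
∂h/∂y = (115.55 − 115.40) / (3744198 − 3744488) = -0.0005172
Flow = −∇h = (+0.003833 east, +0.0005172 north), which points east.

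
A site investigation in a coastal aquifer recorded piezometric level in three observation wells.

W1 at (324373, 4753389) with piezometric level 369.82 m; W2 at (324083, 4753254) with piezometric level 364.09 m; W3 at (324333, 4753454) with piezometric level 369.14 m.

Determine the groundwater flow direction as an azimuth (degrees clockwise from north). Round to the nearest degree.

266°

Taking W1 as reference: W2−W1 = (-290, -135, -5.73); W3−W1 = (-40, 65, -0.68).
Solve a·Δx + b·Δy = Δh: det = (-290)·65 − (-40)·(-135) = -24250.
∂h/∂x = [(-5.73)·65 − (-0.68)·(-135)] / -24250 = +0.01914
∂h/∂y = [(-290)·(-0.68) − (-40)·(-5.73)] / -24250 = +0.001320
Flow direction (−∇h) has components (-0.01914 E, -0.001320 N).
Azimuth = atan2(E, N) = atan2(-0.01914, -0.001320) = 266.1° ≈ 266°.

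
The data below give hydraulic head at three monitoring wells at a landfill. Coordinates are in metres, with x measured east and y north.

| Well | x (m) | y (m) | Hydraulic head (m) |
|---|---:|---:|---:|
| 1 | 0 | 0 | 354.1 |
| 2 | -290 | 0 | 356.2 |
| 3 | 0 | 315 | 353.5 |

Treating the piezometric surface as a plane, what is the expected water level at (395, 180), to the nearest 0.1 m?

∂h/∂x = (356.2 − 354.1) / (-290 − 0) = -0.007241
∂h/∂y = (353.5 − 354.1) / (315 − 0) = -0.001905
h(395, 180) = 354.1 + (-0.007241)·(395) + (-0.001905)·(180) = 354.1 -2.860 -0.343 = 350.897 m.

350.9 m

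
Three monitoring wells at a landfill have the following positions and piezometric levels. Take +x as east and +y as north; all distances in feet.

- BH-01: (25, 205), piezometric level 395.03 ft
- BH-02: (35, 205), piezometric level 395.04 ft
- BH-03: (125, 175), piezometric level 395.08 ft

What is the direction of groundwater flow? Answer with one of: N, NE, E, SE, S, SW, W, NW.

Three-point gradient (reference BH-01): Δ to BH-02 = (10, 0, +0.01), Δ to BH-03 = (100, -30, +0.05).
∂h/∂x = +0.001000, ∂h/∂y = +0.001667 (det = -300).
Flow = −∇h = (-0.001000 east, -0.001667 north), which points southwest.

SW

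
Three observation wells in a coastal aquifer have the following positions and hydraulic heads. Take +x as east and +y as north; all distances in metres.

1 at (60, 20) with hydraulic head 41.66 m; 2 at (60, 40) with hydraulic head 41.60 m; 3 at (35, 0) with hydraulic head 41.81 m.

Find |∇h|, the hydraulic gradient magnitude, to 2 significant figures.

0.0047

Differences from 1: to 2 (Δx, Δy, Δh) = (0, 20, -0.06); to 3 = (-25, -20, +0.15).
Determinant of the coordinate differences = 0·(-20) − (-25)·20 = 500.
∂h/∂x = [(-0.06)·(-20) − (+0.15)·20] / 500 = -0.003600
∂h/∂y = [0·(+0.15) − (-25)·(-0.06)] / 500 = -0.003000
|∇h| = √(-0.003600² + -0.003000²) = 0.004686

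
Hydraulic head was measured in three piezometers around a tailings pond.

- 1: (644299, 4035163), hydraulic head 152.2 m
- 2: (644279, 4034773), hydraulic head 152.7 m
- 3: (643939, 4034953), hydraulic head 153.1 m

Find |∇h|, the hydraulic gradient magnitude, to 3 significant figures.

0.00216

Differences from 1: to 2 (Δx, Δy, Δh) = (-20, -390, +0.5); to 3 = (-360, -210, +0.9).
Determinant of the coordinate differences = (-20)·(-210) − (-360)·(-390) = -136200.
∂h/∂x = [(+0.5)·(-210) − (+0.9)·(-390)] / -136200 = -0.001806
∂h/∂y = [(-20)·(+0.9) − (-360)·(+0.5)] / -136200 = -0.001189
|∇h| = √(-0.001806² + -0.001189²) = 0.002162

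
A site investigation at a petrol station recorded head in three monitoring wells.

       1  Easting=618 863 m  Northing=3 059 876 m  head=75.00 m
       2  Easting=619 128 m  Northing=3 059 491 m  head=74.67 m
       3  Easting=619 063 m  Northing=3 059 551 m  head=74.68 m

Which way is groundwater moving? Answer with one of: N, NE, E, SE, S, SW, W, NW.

With h = a·x + b·y + c and 1 as origin, the differences give:
  265·a + (-385)·b = -0.33
  200·a + (-325)·b = -0.32
Eliminate b (×(-325) and ×(-385), subtract): -9125·a = -15.950 → a = ∂h/∂x = +0.001748
Back-substitute: b = ∂h/∂y = +0.002060.
Flow = −∇h = (-0.001748 east, -0.002060 north), which points southwest.

SW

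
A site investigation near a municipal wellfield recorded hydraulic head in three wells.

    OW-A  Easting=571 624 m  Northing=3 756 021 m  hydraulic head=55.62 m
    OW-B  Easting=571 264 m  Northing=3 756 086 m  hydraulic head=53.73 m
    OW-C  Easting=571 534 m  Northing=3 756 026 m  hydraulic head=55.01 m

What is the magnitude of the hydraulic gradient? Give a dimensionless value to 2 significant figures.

0.014

With h = a·x + b·y + c and OW-A as origin, the differences give:
  (-360)·a + 65·b = -1.89
  (-90)·a + 5·b = -0.61
Eliminate b (×5 and ×65, subtract): 4050·a = 30.200 → a = ∂h/∂x = +0.007457
Back-substitute: b = ∂h/∂y = +0.01222.
|∇h| = √(0.007457² + 0.01222²) = 0.01432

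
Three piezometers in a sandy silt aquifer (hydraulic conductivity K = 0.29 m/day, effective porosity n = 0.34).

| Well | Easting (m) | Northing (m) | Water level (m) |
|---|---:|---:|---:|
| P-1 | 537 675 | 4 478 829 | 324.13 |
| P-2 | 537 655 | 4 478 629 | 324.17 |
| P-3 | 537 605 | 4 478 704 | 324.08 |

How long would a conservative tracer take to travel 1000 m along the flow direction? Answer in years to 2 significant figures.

2400 years

Differences from P-1: to P-2 (Δx, Δy, Δh) = (-20, -200, +0.04); to P-3 = (-70, -125, -0.05).
Determinant of the coordinate differences = (-20)·(-125) − (-70)·(-200) = -11500.
∂h/∂x = [(+0.04)·(-125) − (-0.05)·(-200)] / -11500 = +0.001304
∂h/∂y = [(-20)·(-0.05) − (-70)·(+0.04)] / -11500 = -0.0003304
|∇h| = √(0.001304² + -0.0003304²) = 0.001345
Seepage velocity v = K·i/n = 0.29 × 0.001345 / 0.34 = 0.001147 m/day.
t = 1000 / 0.001147 = 8.718e+05 days = 2.39e+03 years.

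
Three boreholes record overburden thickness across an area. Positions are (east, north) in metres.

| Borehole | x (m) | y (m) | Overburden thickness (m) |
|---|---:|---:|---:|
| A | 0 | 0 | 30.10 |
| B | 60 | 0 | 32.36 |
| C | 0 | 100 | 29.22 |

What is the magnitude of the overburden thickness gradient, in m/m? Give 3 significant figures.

∂d/∂x = (32.36 − 30.10) / (60 − 0) = +0.03767
∂d/∂y = (29.22 − 30.10) / (100 − 0) = -0.008800
|∇f| = √(0.03767² + -0.008800²) = 0.03868 m/m

0.0387 m/m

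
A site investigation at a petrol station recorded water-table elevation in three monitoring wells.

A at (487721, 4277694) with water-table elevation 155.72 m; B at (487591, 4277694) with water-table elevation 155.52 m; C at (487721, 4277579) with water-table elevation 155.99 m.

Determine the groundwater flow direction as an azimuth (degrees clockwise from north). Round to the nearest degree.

327°

∂h/∂x = (155.52 − 155.72) / (487591 − 487721) = +0.001538
∂h/∂y = (155.99 − 155.72) / (4277579 − 4277694) = -0.002348
Flow direction (−∇h) has components (-0.001538 E, +0.002348 N).
Azimuth = atan2(E, N) = atan2(-0.001538, +0.002348) = 326.8° ≈ 327°.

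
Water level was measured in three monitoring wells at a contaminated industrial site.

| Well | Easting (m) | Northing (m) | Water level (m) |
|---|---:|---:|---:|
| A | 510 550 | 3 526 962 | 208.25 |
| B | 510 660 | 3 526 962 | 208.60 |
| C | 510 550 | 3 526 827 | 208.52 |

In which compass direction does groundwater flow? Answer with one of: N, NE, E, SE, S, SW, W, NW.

NW

∂h/∂x = (208.60 − 208.25) / (510660 − 510550) = +0.003182
∂h/∂y = (208.52 − 208.25) / (3526827 − 3526962) = -0.002000
Flow = −∇h = (-0.003182 east, +0.002000 north), which points northwest.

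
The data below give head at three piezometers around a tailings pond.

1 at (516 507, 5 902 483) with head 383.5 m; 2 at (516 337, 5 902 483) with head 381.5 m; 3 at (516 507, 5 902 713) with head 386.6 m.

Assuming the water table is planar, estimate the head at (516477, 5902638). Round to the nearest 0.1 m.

385.2 m

∂h/∂x = (381.5 − 383.5) / (516337 − 516507) = +0.01176
∂h/∂y = (386.6 − 383.5) / (5902713 − 5902483) = +0.01348
h(516477, 5902638) = 383.5 + (+0.01176)·(-30) + (+0.01348)·(155) = 383.5 -0.353 +2.089 = 385.236 m.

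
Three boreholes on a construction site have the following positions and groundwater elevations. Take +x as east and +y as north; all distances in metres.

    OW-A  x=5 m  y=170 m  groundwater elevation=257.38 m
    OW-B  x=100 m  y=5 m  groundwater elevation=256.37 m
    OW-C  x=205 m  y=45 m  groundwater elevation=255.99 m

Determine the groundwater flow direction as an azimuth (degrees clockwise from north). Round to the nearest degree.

124°

With h = a·x + b·y + c and OW-A as origin, the differences give:
  95·a + (-165)·b = -1.01
  200·a + (-125)·b = -1.39
Eliminate b (×(-125) and ×(-165), subtract): 21125·a = -103.100 → a = ∂h/∂x = -0.004880
Back-substitute: b = ∂h/∂y = +0.003311.
Flow direction (−∇h) has components (+0.004880 E, -0.003311 N).
Azimuth = atan2(E, N) = atan2(+0.004880, -0.003311) = 124.2° ≈ 124°.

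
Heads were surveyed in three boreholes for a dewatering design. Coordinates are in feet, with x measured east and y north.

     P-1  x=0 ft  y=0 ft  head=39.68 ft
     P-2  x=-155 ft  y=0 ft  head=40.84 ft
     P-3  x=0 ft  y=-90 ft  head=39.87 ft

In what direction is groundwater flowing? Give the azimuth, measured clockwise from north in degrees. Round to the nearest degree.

074°

∂h/∂x = (40.84 − 39.68) / (-155 − 0) = -0.007484
∂h/∂y = (39.87 − 39.68) / (-90 − 0) = -0.002111
Flow direction (−∇h) has components (+0.007484 E, +0.002111 N).
Azimuth = atan2(E, N) = atan2(+0.007484, +0.002111) = 74.2° ≈ 074°.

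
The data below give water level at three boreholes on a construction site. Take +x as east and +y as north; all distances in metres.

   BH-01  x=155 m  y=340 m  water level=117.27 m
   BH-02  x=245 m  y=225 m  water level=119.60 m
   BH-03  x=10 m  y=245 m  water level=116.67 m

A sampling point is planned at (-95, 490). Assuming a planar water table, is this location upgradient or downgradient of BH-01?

downgradient

Taking BH-01 as reference: BH-02−BH-01 = (90, -115, +2.33); BH-03−BH-01 = (-145, -95, -0.60).
Determinant of the coordinate differences = 90·(-95) − (-145)·(-115) = -25225.
∂h/∂x = [(+2.33)·(-95) − (-0.60)·(-115)] / -25225 = +0.01151
∂h/∂y = [90·(-0.60) − (-145)·(+2.33)] / -25225 = -0.01125
Head at (-95, 490) = 117.27 + (+0.01151)·(-250) + (-0.01125)·(150) = 112.70 m.
That is lower than the 117.27 m at BH-01, so the point is downgradient.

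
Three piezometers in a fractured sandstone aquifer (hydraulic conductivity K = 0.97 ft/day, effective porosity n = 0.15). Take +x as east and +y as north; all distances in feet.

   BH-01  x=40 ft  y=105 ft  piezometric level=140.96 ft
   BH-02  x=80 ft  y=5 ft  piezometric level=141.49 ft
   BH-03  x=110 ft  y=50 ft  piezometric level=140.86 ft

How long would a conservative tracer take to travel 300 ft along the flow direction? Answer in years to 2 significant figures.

11 years

Three-point gradient (reference BH-01): Δ to BH-02 = (40, -100, +0.53), Δ to BH-03 = (70, -55, -0.10).
∂h/∂x = -0.008156, ∂h/∂y = -0.008562 (det = 4800).
|∇h| = √(-0.008156² + -0.008562²) = 0.01182
Seepage velocity v = K·i/n = 0.97 × 0.01182 / 0.15 = 0.07644 ft/day.
t = 300 / 0.07644 = 3925 days = 10.7 years.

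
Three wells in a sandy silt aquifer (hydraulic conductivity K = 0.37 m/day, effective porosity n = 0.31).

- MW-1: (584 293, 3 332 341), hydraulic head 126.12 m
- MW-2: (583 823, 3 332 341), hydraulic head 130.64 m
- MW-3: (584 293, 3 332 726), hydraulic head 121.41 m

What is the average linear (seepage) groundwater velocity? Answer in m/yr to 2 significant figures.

6.8 m/yr

∂h/∂x = (130.64 − 126.12) / (583823 − 584293) = -0.009617
∂h/∂y = (121.41 − 126.12) / (3332726 − 3332341) = -0.01223
|∇h| = √(-0.009617² + -0.01223²) = 0.01556
Seepage velocity v = K·i/n = 0.37 × 0.01556 / 0.31 = 0.01857 m/day = 6.783 m/yr.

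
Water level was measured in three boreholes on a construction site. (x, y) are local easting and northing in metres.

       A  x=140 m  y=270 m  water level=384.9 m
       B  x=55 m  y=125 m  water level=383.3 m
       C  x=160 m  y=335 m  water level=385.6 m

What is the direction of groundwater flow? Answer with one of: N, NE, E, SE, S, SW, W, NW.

With h = a·x + b·y + c and A as origin, the differences give:
  (-85)·a + (-145)·b = -1.6
  20·a + 65·b = +0.7
Eliminate b (×65 and ×(-145), subtract): -2625·a = -2.50 → a = ∂h/∂x = +0.0009524
Back-substitute: b = ∂h/∂y = +0.01048.
Flow = −∇h = (-0.0009524 east, -0.01048 north), which points south.

S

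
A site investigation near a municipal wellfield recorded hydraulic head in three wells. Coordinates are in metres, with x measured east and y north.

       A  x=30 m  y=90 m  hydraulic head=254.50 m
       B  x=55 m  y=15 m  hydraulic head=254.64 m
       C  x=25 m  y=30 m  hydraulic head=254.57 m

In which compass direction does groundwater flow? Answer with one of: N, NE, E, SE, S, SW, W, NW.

NW

With h = a·x + b·y + c and A as origin, the differences give:
  25·a + (-75)·b = +0.14
  (-5)·a + (-60)·b = +0.07
Eliminate b (×(-60) and ×(-75), subtract): -1875·a = -3.150 → a = ∂h/∂x = +0.001680
Back-substitute: b = ∂h/∂y = -0.001307.
Flow = −∇h = (-0.001680 east, +0.001307 north), which points northwest.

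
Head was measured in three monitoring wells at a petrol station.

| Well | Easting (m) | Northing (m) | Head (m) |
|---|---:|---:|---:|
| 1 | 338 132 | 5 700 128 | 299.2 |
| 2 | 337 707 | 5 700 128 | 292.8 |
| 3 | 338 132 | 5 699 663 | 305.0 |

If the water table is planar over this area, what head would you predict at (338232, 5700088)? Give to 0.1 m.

301.2 m

∂h/∂x = (292.8 − 299.2) / (337707 − 338132) = +0.01506
∂h/∂y = (305.0 − 299.2) / (5699663 − 5700128) = -0.01247
h(338232, 5700088) = 299.2 + (+0.01506)·(100) + (-0.01247)·(-40) = 299.2 +1.506 +0.499 = 301.205 m.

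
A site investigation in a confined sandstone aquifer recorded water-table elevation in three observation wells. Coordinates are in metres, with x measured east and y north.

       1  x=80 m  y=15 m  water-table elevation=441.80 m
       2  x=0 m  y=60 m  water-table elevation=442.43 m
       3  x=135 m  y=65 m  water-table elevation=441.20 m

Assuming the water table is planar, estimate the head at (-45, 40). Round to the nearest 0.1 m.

442.9 m

Taking 1 as reference: 2−1 = (-80, 45, +0.63); 3−1 = (55, 50, -0.60).
Determinant of the coordinate differences = (-80)·50 − 55·45 = -6475.
∂h/∂x = [(+0.63)·50 − (-0.60)·45] / -6475 = -0.009035
∂h/∂y = [(-80)·(-0.60) − 55·(+0.63)] / -6475 = -0.002062
h(-45, 40) = 441.80 + (-0.009035)·(-125) + (-0.002062)·(25) = 441.80 +1.129 -0.052 = 442.878 m.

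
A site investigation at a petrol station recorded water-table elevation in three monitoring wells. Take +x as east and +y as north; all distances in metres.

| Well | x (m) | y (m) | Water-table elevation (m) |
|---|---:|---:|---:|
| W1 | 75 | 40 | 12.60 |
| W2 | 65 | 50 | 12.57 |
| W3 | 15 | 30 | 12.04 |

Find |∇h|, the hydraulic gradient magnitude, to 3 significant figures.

With h = a·x + b·y + c and W1 as origin, the differences give:
  (-10)·a + 10·b = -0.03
  (-60)·a + (-10)·b = -0.56
Eliminate b (×(-10) and ×10, subtract): 700·a = 5.900 → a = ∂h/∂x = +0.008429
Back-substitute: b = ∂h/∂y = +0.005429.
|∇h| = √(0.008429² + 0.005429²) = 0.01003

0.0100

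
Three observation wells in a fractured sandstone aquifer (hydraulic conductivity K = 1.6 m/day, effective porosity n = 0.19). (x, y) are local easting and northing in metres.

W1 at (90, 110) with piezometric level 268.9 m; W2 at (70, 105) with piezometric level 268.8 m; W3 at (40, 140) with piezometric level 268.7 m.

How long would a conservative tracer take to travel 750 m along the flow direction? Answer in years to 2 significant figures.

50 years

Taking W1 as reference: W2−W1 = (-20, -5, -0.1); W3−W1 = (-50, 30, -0.2).
Determinant of the coordinate differences = (-20)·30 − (-50)·(-5) = -850.
∂h/∂x = [(-0.1)·30 − (-0.2)·(-5)] / -850 = +0.004706
∂h/∂y = [(-20)·(-0.2) − (-50)·(-0.1)] / -850 = +0.001176
|∇h| = √(0.004706² + 0.001176²) = 0.004851
Seepage velocity v = K·i/n = 1.6 × 0.004851 / 0.19 = 0.04085 m/day.
t = 750 / 0.04085 = 1.836e+04 days = 50.3 years.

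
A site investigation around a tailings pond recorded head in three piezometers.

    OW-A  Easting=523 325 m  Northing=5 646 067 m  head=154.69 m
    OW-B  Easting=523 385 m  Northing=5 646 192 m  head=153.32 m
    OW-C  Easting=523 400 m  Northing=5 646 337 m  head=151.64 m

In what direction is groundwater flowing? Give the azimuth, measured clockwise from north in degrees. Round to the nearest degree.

Taking OW-A as reference: OW-B−OW-A = (60, 125, -1.37); OW-C−OW-A = (75, 270, -3.05).
Determinant of the coordinate differences = 60·270 − 75·125 = 6825.
∂h/∂x = [(-1.37)·270 − (-3.05)·125] / 6825 = +0.001663
∂h/∂y = [60·(-3.05) − 75·(-1.37)] / 6825 = -0.01176
Flow direction (−∇h) has components (-0.001663 E, +0.01176 N).
Azimuth = atan2(E, N) = atan2(-0.001663, +0.01176) = 351.9° ≈ 352°.

352°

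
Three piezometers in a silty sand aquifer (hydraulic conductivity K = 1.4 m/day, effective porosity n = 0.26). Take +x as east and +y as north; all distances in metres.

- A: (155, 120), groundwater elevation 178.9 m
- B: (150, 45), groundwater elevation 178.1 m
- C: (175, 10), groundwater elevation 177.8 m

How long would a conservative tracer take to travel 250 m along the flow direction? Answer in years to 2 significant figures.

12 years

Differences from A: to B (Δx, Δy, Δh) = (-5, -75, -0.8); to C = (20, -110, -1.1).
Solve a·Δx + b·Δy = Δh: det = (-5)·(-110) − 20·(-75) = 2050.
∂h/∂x = [(-0.8)·(-110) − (-1.1)·(-75)] / 2050 = +0.002683
∂h/∂y = [(-5)·(-1.1) − 20·(-0.8)] / 2050 = +0.01049
|∇h| = √(0.002683² + 0.01049²) = 0.01083
Seepage velocity v = K·i/n = 1.4 × 0.01083 / 0.26 = 0.05832 m/day.
t = 250 / 0.05832 = 4287 days = 11.7 years.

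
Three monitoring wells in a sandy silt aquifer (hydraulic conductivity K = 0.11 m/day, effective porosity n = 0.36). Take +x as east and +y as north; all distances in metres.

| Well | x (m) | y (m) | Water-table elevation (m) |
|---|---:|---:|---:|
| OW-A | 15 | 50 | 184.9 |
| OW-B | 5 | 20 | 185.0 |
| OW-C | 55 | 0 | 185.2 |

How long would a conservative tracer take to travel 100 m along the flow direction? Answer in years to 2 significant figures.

190 years

With h = a·x + b·y + c and OW-A as origin, the differences give:
  (-10)·a + (-30)·b = +0.1
  40·a + (-50)·b = +0.3
Eliminate b (×(-50) and ×(-30), subtract): 1700·a = 4.00 → a = ∂h/∂x = +0.002353
Back-substitute: b = ∂h/∂y = -0.004118.
|∇h| = √(0.002353² + -0.004118²) = 0.004743
Seepage velocity v = K·i/n = 0.11 × 0.004743 / 0.36 = 0.001449 m/day.
t = 100 / 0.001449 = 6.901e+04 days = 189 years.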